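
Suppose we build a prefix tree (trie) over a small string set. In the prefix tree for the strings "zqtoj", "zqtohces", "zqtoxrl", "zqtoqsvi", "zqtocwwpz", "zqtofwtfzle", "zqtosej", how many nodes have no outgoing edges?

7

Leaves are exactly the stored words that no other stored word extends.
Those words: "zqtocwwpz", "zqtofwtfzle", "zqtohces", "zqtoj", "zqtoqsvi", "zqtosej", "zqtoxrl"
Leaf count: 7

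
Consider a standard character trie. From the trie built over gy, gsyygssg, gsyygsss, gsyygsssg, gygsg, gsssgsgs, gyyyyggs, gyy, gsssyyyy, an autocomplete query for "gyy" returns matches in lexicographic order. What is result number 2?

gyyyyggs

Filter for "gyy…" and sort: "gyy", "gyyyyggs"
Position 2: gyyyyggs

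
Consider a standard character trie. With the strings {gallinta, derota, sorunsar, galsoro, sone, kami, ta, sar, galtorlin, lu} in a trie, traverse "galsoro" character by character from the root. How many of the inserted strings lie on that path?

1

Walk "galsoro" from the root; an end-of-word marker is hit whenever a stored word is a prefix of "galsoro".
Prefixes of the query that are stored words: "galsoro"
Count: 1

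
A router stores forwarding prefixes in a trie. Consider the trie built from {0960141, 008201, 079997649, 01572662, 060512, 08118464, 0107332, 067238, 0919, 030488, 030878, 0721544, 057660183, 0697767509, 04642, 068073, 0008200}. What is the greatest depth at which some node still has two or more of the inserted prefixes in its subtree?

3

Look for the deepest trie node that still has at least two words in its subtree.
"030488" and "030878" agree on "030" (3 characters) before diverging; nothing deeper is shared.
Longest shared-prefix length: 3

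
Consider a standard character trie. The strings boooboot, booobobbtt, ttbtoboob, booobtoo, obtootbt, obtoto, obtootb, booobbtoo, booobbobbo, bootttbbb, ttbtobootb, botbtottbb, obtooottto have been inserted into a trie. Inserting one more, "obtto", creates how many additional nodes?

"obt" is already a path in the trie; the remaining "to" must be added.
New nodes needed: |"obtto"| − 3 = 5 − 3 = 2.

2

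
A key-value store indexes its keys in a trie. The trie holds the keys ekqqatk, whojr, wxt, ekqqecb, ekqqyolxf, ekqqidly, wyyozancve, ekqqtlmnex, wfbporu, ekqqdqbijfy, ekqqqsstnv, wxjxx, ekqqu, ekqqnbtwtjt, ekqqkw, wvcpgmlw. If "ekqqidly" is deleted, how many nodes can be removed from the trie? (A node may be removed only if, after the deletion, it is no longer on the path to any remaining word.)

A node on "ekqqidly"'s path can go only if nothing else ends at it or branches off below it.
The suffix "idly" (4 nodes) is used only by "ekqqidly"; the node for "ekqq" still has the child "a", so pruning stops there.
Nodes removed: 4

4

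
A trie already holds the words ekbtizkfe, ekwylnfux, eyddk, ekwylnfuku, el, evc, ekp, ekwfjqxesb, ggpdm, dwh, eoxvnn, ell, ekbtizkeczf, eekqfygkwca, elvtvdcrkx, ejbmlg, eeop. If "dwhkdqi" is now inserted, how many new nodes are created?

The longest prefix of "dwhkdqi" already in the trie is "dwh" (length 3).
New nodes needed: |"dwhkdqi"| − 3 = 7 − 3 = 4.

4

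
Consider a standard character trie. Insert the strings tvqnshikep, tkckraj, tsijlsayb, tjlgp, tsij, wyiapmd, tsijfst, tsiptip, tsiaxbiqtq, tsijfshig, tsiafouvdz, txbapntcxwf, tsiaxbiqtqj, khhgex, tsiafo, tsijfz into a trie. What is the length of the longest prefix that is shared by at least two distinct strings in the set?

Look for the deepest trie node that still has at least two words in its subtree.
"tsiaxbiqtq" and "tsiaxbiqtqj" agree on "tsiaxbiqtq" (10 characters) before diverging; nothing deeper is shared.
Longest shared-prefix length: 10

10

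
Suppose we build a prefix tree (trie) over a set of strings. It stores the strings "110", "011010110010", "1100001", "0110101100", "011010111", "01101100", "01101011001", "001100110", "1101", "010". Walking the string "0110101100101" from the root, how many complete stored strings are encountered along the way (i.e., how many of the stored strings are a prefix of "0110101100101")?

3

Walk "0110101100101" from the root; an end-of-word marker is hit whenever a stored word is a prefix of "0110101100101".
Prefixes of the query that are stored words: "0110101100", "01101011001", "011010110010"
Count: 3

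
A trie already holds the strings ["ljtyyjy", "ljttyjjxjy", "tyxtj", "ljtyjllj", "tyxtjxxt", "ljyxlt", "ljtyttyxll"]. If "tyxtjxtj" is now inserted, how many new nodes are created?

2

Walking "tyxtjxtj" from the root, the first 6 characters ("tyxtjx") follow existing edges; "t" is the first miss.
Each of the 2 remaining characters creates one node.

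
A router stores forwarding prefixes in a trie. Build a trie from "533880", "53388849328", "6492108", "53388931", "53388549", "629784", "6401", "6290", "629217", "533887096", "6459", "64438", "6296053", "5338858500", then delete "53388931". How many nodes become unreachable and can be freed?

3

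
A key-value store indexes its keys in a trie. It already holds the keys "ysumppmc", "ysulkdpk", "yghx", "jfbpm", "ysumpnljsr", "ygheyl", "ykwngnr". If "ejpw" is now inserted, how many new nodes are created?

4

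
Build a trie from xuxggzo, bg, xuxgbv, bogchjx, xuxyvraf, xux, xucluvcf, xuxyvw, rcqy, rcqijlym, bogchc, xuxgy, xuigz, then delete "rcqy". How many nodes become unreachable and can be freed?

Walk "rcqy" from the leaf back toward the root, removing each node that no remaining word uses.
The suffix "y" (1 node) is used only by "rcqy"; the node for "rcq" still has the child "i", so pruning stops there.
Nodes removed: 1

1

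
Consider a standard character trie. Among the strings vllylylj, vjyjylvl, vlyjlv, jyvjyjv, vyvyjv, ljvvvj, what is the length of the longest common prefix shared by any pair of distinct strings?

Equivalently: take the maximum, over all pairs, of their longest common prefix length.
"vllylylj" and "vlyjlv" agree on "vl" (2 characters) before diverging; nothing deeper is shared.
Longest shared-prefix length: 2

2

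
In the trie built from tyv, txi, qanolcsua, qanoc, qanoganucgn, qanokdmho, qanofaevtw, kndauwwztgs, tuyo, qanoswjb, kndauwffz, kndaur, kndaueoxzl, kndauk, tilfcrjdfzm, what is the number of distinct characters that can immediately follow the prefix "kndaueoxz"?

1

The children of the "kndaueoxz" node are the distinct next characters among strings starting with "kndaueoxz".
Distinct next characters after "kndaueoxz": l.
That node has 1 child edge.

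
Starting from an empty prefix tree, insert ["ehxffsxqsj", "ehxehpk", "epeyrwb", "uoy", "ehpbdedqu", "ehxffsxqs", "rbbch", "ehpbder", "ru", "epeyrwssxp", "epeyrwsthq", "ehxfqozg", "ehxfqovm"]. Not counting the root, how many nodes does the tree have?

For each word, the new-node count is its length minus the longest prefix already in the trie:
  "ehxffsxqsj" → 10 new (e, h, x, f, f, s, x, q, s, j)
  "ehxehpk" → prefix "ehx" already present; 4 new (e, h, p, k)
  "epeyrwb" → prefix "e" already present; 6 new (p, e, y, r, w, b)
  "uoy" → 3 new (u, o, y)
  "ehpbdedqu" → prefix "eh" already present; 7 new (p, b, d, e, d, q, u)
  "ehxffsxqs" → prefix "ehxffsxqs" already present; 0 new (none)
  "rbbch" → 5 new (r, b, b, c, h)
  "ehpbder" → prefix "ehpbde" already present; 1 new (r)
  "ru" → prefix "r" already present; 1 new (u)
  "epeyrwssxp" → prefix "epeyrw" already present; 4 new (s, s, x, p)
  "epeyrwsthq" → prefix "epeyrws" already present; 3 new (t, h, q)
  "ehxfqozg" → prefix "ehxf" already present; 4 new (q, o, z, g)
  "ehxfqovm" → prefix "ehxfqo" already present; 2 new (v, m)
Total nodes = 10 + 4 + 6 + 3 + 7 + 0 + 5 + 1 + 1 + 4 + 3 + 4 + 2 = 50

50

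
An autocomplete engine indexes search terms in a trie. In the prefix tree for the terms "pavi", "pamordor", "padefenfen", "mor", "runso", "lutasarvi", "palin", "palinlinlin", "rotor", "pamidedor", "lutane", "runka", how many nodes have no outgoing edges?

11

Leaves are exactly the stored words that no other stored word extends.
Those words: "lutane", "lutasarvi", "mor", "padefenfen", "palinlinlin", "pamidedor", "pamordor", "pavi", "rotor", "runka", "runso"
Leaf count: 11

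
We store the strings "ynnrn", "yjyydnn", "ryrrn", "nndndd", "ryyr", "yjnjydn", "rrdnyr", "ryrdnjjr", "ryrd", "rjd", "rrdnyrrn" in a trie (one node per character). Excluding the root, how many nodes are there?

For each word, the new-node count is its length minus the longest prefix already in the trie:
  "ynnrn" → 5 new (y, n, n, r, n)
  "yjyydnn" → prefix "y" already present; 6 new (j, y, y, d, n, n)
  "ryrrn" → 5 new (r, y, r, r, n)
  "nndndd" → 6 new (n, n, d, n, d, d)
  "ryyr" → prefix "ry" already present; 2 new (y, r)
  "yjnjydn" → prefix "yj" already present; 5 new (n, j, y, d, n)
  "rrdnyr" → prefix "r" already present; 5 new (r, d, n, y, r)
  "ryrdnjjr" → prefix "ryr" already present; 5 new (d, n, j, j, r)
  "ryrd" → prefix "ryrd" already present; 0 new (none)
  "rjd" → prefix "r" already present; 2 new (j, d)
  "rrdnyrrn" → prefix "rrdnyr" already present; 2 new (r, n)
Total nodes = 5 + 6 + 5 + 6 + 2 + 5 + 5 + 5 + 0 + 2 + 2 = 43

43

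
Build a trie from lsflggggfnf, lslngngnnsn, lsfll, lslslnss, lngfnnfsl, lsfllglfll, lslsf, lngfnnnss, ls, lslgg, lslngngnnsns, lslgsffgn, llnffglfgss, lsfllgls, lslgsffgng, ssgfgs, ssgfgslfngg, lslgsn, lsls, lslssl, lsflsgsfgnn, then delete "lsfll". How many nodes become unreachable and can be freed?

A node on "lsfll"'s path can go only if nothing else ends at it or branches off below it.
Every node on "lsfll" is still needed (e.g. by "lsfllglfll"), so nothing is freed.
Nodes removed: 0

0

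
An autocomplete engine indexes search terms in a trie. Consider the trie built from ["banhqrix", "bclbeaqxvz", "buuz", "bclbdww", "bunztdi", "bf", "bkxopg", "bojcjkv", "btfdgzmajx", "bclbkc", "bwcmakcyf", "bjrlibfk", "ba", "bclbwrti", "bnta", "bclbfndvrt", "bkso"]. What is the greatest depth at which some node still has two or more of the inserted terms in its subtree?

4

The deepest shared node is where two words last agree before diverging.
e.g. "bclbdww" and "bclbeaqxvz" share the prefix "bclb" of length 4; no pair shares a longer one.
Longest shared-prefix length: 4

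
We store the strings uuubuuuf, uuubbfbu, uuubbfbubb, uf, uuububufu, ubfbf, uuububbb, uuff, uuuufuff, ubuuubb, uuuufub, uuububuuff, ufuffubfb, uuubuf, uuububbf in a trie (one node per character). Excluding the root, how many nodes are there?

Count nodes per top-level branch (shared prefixes stored once):
  'u'-branch (ubfbf, ubuuubb, uf, ufuffubfb, uuff, uuubbfbu, uuubbfbubb, uuububbb, uuububbf, uuububufu, uuububuuff, uuubuf, uuubuuuf, uuuufub, uuuufuff): 50 nodes
Sum: 50

50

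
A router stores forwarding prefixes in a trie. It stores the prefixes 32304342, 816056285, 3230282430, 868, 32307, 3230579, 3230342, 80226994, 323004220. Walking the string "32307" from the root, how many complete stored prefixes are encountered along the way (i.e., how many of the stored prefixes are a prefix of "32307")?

1

Walk "32307" from the root; an end-of-word marker is hit whenever a stored word is a prefix of "32307".
Prefixes of the query that are stored words: "32307"
Count: 1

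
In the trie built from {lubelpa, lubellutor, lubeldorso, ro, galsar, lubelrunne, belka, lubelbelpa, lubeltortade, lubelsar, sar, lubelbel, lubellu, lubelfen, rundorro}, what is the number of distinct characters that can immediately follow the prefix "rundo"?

The children of the "rundo" node are the distinct next characters among strings starting with "rundo".
Distinct next characters after "rundo": r.
That node has 1 child edge.

1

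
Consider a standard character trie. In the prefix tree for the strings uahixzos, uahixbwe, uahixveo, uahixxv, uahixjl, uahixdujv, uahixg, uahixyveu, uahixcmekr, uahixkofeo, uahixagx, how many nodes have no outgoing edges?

11

A leaf is a node with no children — equivalently, the end of a word that is not a proper prefix of any other stored word.
Those words: "uahixagx", "uahixbwe", "uahixcmekr", "uahixdujv", "uahixg", "uahixjl", "uahixkofeo", "uahixveo", "uahixxv", "uahixyveu", "uahixzos"
Leaf count: 11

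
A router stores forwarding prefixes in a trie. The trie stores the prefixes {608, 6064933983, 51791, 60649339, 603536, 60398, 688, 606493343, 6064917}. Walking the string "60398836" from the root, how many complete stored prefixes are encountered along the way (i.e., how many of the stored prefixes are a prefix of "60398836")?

1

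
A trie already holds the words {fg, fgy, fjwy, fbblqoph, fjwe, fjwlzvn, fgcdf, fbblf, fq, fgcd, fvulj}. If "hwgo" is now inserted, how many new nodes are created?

4

Nothing in the trie begins with "h"; the whole of "hwgo" is new.
4 − 0 = 4 new nodes.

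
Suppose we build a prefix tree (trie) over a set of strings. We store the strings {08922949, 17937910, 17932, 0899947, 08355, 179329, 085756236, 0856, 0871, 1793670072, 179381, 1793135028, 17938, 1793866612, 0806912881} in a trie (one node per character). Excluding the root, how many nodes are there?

Insert word by word; a character creates a node only if that edge doesn't already exist:
  "08922949" → 8 new (0, 8, 9, 2, 2, 9, 4, 9)
  "17937910" → 8 new (1, 7, 9, 3, 7, 9, 1, 0)
  "17932" → prefix "1793" already present; 1 new (2)
  "0899947" → prefix "089" already present; 4 new (9, 9, 4, 7)
  "08355" → prefix "08" already present; 3 new (3, 5, 5)
  "179329" → prefix "17932" already present; 1 new (9)
  "085756236" → prefix "08" already present; 7 new (5, 7, 5, 6, 2, 3, 6)
  "0856" → prefix "085" already present; 1 new (6)
  "0871" → prefix "08" already present; 2 new (7, 1)
  "1793670072" → prefix "1793" already present; 6 new (6, 7, 0, 0, 7, 2)
  "179381" → prefix "1793" already present; 2 new (8, 1)
  "1793135028" → prefix "1793" already present; 6 new (1, 3, 5, 0, 2, 8)
  "17938" → prefix "17938" already present; 0 new (none)
  "1793866612" → prefix "17938" already present; 5 new (6, 6, 6, 1, 2)
  "0806912881" → prefix "08" already present; 8 new (0, 6, 9, 1, 2, 8, 8, 1)
Total nodes = 8 + 8 + 1 + 4 + 3 + 1 + 7 + 1 + 2 + 6 + 2 + 6 + 0 + 5 + 8 = 62

62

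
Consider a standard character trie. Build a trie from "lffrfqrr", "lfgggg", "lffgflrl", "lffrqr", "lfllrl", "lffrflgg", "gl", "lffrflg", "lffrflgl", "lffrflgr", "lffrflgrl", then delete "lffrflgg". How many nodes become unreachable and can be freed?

1

Walk "lffrflgg" from the leaf back toward the root, removing each node that no remaining word uses.
The suffix "g" (1 node) is used only by "lffrflgg"; the node for "lffrflg" still has the child "l", so pruning stops there.
Nodes removed: 1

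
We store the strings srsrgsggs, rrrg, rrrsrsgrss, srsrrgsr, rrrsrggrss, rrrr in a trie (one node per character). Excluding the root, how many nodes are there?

30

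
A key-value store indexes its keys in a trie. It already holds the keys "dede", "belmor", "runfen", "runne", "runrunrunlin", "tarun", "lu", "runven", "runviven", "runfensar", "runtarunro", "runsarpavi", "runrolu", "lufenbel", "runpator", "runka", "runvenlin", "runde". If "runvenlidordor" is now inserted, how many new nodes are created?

6

"runvenli" is already a path in the trie; the remaining "dordor" must be added.
New nodes needed: |"runvenlidordor"| − 8 = 14 − 8 = 6.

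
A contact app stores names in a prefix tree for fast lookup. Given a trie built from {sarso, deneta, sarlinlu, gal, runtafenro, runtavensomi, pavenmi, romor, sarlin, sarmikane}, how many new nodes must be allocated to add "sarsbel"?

3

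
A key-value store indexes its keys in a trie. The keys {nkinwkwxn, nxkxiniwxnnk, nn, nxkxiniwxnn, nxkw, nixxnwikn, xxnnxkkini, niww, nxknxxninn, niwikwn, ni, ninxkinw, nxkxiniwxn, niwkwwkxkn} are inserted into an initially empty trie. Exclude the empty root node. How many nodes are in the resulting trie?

66

For each word, the new-node count is its length minus the longest prefix already in the trie:
  "nkinwkwxn" → 9 new (n, k, i, n, w, k, w, x, n)
  "nxkxiniwxnnk" → prefix "n" already present; 11 new (x, k, x, i, n, i, w, x, n, n, k)
  "nn" → prefix "n" already present; 1 new (n)
  "nxkxiniwxnn" → prefix "nxkxiniwxnn" already present; 0 new (none)
  "nxkw" → prefix "nxk" already present; 1 new (w)
  "nixxnwikn" → prefix "n" already present; 8 new (i, x, x, n, w, i, k, n)
  "xxnnxkkini" → 10 new (x, x, n, n, x, k, k, i, n, i)
  "niww" → prefix "ni" already present; 2 new (w, w)
  "nxknxxninn" → prefix "nxk" already present; 7 new (n, x, x, n, i, n, n)
  "niwikwn" → prefix "niw" already present; 4 new (i, k, w, n)
  "ni" → prefix "ni" already present; 0 new (none)
  "ninxkinw" → prefix "ni" already present; 6 new (n, x, k, i, n, w)
  "nxkxiniwxn" → prefix "nxkxiniwxn" already present; 0 new (none)
  "niwkwwkxkn" → prefix "niw" already present; 7 new (k, w, w, k, x, k, n)
Total nodes = 9 + 11 + 1 + 0 + 1 + 8 + 10 + 2 + 7 + 4 + 0 + 6 + 0 + 7 = 66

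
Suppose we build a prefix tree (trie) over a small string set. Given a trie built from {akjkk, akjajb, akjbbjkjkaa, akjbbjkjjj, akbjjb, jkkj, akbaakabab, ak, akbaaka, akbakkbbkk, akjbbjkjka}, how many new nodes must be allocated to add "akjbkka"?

The longest prefix of "akjbkka" already in the trie is "akjb" (length 4).
So 7 − 4 = 3 new nodes.

3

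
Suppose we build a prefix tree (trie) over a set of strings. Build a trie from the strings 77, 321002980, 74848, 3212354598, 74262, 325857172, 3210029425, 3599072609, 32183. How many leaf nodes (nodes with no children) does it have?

9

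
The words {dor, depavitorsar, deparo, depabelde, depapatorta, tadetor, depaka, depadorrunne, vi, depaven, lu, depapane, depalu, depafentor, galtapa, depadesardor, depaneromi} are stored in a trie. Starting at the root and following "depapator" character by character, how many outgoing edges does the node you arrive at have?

1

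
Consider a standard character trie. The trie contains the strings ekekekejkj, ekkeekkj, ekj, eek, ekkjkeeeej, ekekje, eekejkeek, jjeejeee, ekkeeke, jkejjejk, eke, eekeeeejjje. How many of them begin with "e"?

Walk to "e"; the words in its subtree are exactly those with that prefix.
Matches: "eek", "eekeeeejjje", "eekejkeek", "eke", "ekekekejkj", "ekekje", "ekj", "ekkeeke", "ekkeekkj", "ekkjkeeeej"
Count: 10

10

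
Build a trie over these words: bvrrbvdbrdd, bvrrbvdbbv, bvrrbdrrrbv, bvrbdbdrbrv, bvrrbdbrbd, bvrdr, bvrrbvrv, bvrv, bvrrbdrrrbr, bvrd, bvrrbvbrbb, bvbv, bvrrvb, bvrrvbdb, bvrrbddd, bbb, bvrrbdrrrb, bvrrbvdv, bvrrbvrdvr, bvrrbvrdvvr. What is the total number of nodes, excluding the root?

57

For each word, the new-node count is its length minus the longest prefix already in the trie:
  "bvrrbvdbrdd" → 11 new (b, v, r, r, b, v, d, b, r, d, d)
  "bvrrbvdbbv" → prefix "bvrrbvdb" already present; 2 new (b, v)
  "bvrrbdrrrbv" → prefix "bvrrb" already present; 6 new (d, r, r, r, b, v)
  "bvrbdbdrbrv" → prefix "bvr" already present; 8 new (b, d, b, d, r, b, r, v)
  "bvrrbdbrbd" → prefix "bvrrbd" already present; 4 new (b, r, b, d)
  "bvrdr" → prefix "bvr" already present; 2 new (d, r)
  "bvrrbvrv" → prefix "bvrrbv" already present; 2 new (r, v)
  "bvrv" → prefix "bvr" already present; 1 new (v)
  "bvrrbdrrrbr" → prefix "bvrrbdrrrb" already present; 1 new (r)
  "bvrd" → prefix "bvrd" already present; 0 new (none)
  "bvrrbvbrbb" → prefix "bvrrbv" already present; 4 new (b, r, b, b)
  "bvbv" → prefix "bv" already present; 2 new (b, v)
  "bvrrvb" → prefix "bvrr" already present; 2 new (v, b)
  "bvrrvbdb" → prefix "bvrrvb" already present; 2 new (d, b)
  "bvrrbddd" → prefix "bvrrbd" already present; 2 new (d, d)
  "bbb" → prefix "b" already present; 2 new (b, b)
  "bvrrbdrrrb" → prefix "bvrrbdrrrb" already present; 0 new (none)
  "bvrrbvdv" → prefix "bvrrbvd" already present; 1 new (v)
  "bvrrbvrdvr" → prefix "bvrrbvr" already present; 3 new (d, v, r)
  "bvrrbvrdvvr" → prefix "bvrrbvrdv" already present; 2 new (v, r)
Total nodes = 11 + 2 + 6 + 8 + 4 + 2 + 2 + 1 + 1 + 0 + 4 + 2 + 2 + 2 + 2 + 2 + 0 + 1 + 3 + 2 = 57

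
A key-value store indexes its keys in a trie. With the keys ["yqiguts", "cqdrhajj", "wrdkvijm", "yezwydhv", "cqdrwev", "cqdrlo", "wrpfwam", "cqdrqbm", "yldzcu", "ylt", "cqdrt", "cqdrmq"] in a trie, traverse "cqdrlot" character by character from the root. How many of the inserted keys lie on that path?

Walk "cqdrlot" from the root; an end-of-word marker is hit whenever a stored word is a prefix of "cqdrlot".
Prefixes of the query that are stored words: "cqdrlo"
Count: 1

1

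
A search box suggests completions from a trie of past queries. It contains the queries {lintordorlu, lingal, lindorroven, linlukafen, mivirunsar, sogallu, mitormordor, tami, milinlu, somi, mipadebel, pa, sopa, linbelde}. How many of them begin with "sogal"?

1

Walk to "sogal"; the words in its subtree are exactly those with that prefix.
Matches: "sogallu"
Count: 1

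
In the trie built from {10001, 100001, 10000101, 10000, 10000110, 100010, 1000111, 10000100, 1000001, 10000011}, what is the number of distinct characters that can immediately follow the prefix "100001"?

2

Walk "100001" from the root, arriving at one node.
Distinct next characters after "100001": 0, 1.
That node has 2 child edges.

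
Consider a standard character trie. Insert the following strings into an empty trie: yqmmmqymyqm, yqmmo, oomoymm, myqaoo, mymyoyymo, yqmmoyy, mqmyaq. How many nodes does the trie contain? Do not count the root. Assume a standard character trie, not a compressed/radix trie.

39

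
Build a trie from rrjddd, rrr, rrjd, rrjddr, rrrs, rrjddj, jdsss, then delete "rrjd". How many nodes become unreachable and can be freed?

0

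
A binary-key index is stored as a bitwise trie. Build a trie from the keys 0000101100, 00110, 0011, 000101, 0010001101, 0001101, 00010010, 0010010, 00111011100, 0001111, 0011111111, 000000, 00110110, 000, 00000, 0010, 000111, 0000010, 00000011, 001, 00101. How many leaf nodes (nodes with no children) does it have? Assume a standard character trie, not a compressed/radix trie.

Leaves are exactly the stored words that no other stored word extends.
Those words: "00000011", "0000010", "0000101100", "00010010", "000101", "0001101", "0001111", "0010001101", "0010010", "00101", "00110110", "00111011100", "0011111111"
Leaf count: 13

13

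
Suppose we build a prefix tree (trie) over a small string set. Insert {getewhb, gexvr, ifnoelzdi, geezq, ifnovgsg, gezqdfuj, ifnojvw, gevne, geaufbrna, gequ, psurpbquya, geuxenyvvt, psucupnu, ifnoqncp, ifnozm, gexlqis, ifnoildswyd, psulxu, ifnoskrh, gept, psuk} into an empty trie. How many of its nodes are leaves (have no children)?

21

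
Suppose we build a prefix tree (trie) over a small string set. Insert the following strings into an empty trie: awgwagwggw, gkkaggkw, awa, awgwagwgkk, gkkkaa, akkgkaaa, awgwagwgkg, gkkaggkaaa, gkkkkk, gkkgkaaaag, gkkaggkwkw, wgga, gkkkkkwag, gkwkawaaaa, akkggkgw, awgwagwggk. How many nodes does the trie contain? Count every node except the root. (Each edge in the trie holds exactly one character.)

Insert word by word; a character creates a node only if that edge doesn't already exist:
  "awgwagwggw" → 10 new (a, w, g, w, a, g, w, g, g, w)
  "gkkaggkw" → 8 new (g, k, k, a, g, g, k, w)
  "awa" → prefix "aw" already present; 1 new (a)
  "awgwagwgkk" → prefix "awgwagwg" already present; 2 new (k, k)
  "gkkkaa" → prefix "gkk" already present; 3 new (k, a, a)
  "akkgkaaa" → prefix "a" already present; 7 new (k, k, g, k, a, a, a)
  "awgwagwgkg" → prefix "awgwagwgk" already present; 1 new (g)
  "gkkaggkaaa" → prefix "gkkaggk" already present; 3 new (a, a, a)
  "gkkkkk" → prefix "gkkk" already present; 2 new (k, k)
  "gkkgkaaaag" → prefix "gkk" already present; 7 new (g, k, a, a, a, a, g)
  "gkkaggkwkw" → prefix "gkkaggkw" already present; 2 new (k, w)
  "wgga" → 4 new (w, g, g, a)
  "gkkkkkwag" → prefix "gkkkkk" already present; 3 new (w, a, g)
  "gkwkawaaaa" → prefix "gk" already present; 8 new (w, k, a, w, a, a, a, a)
  "akkggkgw" → prefix "akkg" already present; 4 new (g, k, g, w)
  "awgwagwggk" → prefix "awgwagwgg" already present; 1 new (k)
Total nodes = 10 + 8 + 1 + 2 + 3 + 7 + 1 + 3 + 2 + 7 + 2 + 4 + 3 + 8 + 4 + 1 = 66

66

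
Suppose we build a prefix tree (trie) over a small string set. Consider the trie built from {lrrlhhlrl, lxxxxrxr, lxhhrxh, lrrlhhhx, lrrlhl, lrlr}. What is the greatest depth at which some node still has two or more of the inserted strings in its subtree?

Equivalently: take the maximum, over all pairs, of their longest common prefix length.
e.g. "lrrlhhhx" and "lrrlhhlrl" share the prefix "lrrlhh" of length 6; no pair shares a longer one.
Longest shared-prefix length: 6

6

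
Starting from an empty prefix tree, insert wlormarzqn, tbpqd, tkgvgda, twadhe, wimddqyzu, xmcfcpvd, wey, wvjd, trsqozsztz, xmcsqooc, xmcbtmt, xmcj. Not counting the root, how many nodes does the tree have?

66

Trace insertions, counting only characters that open a new branch:
  "wlormarzqn" → 10 new (w, l, o, r, m, a, r, z, q, n)
  "tbpqd" → 5 new (t, b, p, q, d)
  "tkgvgda" → prefix "t" already present; 6 new (k, g, v, g, d, a)
  "twadhe" → prefix "t" already present; 5 new (w, a, d, h, e)
  "wimddqyzu" → prefix "w" already present; 8 new (i, m, d, d, q, y, z, u)
  "xmcfcpvd" → 8 new (x, m, c, f, c, p, v, d)
  "wey" → prefix "w" already present; 2 new (e, y)
  "wvjd" → prefix "w" already present; 3 new (v, j, d)
  "trsqozsztz" → prefix "t" already present; 9 new (r, s, q, o, z, s, z, t, z)
  "xmcsqooc" → prefix "xmc" already present; 5 new (s, q, o, o, c)
  "xmcbtmt" → prefix "xmc" already present; 4 new (b, t, m, t)
  "xmcj" → prefix "xmc" already present; 1 new (j)
Total nodes = 10 + 5 + 6 + 5 + 8 + 8 + 2 + 3 + 9 + 5 + 4 + 1 = 66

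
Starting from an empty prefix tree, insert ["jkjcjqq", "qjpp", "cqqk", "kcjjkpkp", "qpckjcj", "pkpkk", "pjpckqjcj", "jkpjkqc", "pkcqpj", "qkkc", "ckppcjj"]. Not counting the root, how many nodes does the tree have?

60

Count nodes per top-level branch (shared prefixes stored once):
  'c'-branch (ckppcjj, cqqk): 10 nodes
  'j'-branch (jkjcjqq, jkpjkqc): 12 nodes
  'k'-branch (kcjjkpkp): 8 nodes
  'p'-branch (pjpckqjcj, pkcqpj, pkpkk): 17 nodes
  'q'-branch (qjpp, qkkc, qpckjcj): 13 nodes
Sum: 60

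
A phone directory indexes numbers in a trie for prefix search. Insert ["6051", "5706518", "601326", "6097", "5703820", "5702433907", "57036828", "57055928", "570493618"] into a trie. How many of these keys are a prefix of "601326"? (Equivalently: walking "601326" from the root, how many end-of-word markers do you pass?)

Walk "601326" from the root; an end-of-word marker is hit whenever a stored word is a prefix of "601326".
Prefixes of the query that are stored words: "601326"
Count: 1

1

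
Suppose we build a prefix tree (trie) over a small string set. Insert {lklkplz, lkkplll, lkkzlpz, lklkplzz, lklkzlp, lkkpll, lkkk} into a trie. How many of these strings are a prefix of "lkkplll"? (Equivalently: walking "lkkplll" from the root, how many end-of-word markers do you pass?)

Check each prefix of "lkkplll" against the stored set — each match is an end-marker on the path.
Prefixes of the query that are stored words: "lkkpll", "lkkplll"
Count: 2

2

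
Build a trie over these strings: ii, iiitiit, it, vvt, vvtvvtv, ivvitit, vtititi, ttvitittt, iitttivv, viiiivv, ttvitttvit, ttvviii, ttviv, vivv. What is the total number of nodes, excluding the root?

For each word, the new-node count is its length minus the longest prefix already in the trie:
  "ii" → 2 new (i, i)
  "iiitiit" → prefix "ii" already present; 5 new (i, t, i, i, t)
  "it" → prefix "i" already present; 1 new (t)
  "vvt" → 3 new (v, v, t)
  "vvtvvtv" → prefix "vvt" already present; 4 new (v, v, t, v)
  "ivvitit" → prefix "i" already present; 6 new (v, v, i, t, i, t)
  "vtititi" → prefix "v" already present; 6 new (t, i, t, i, t, i)
  "ttvitittt" → 9 new (t, t, v, i, t, i, t, t, t)
  "iitttivv" → prefix "ii" already present; 6 new (t, t, t, i, v, v)
  "viiiivv" → prefix "v" already present; 6 new (i, i, i, i, v, v)
  "ttvitttvit" → prefix "ttvit" already present; 5 new (t, t, v, i, t)
  "ttvviii" → prefix "ttv" already present; 4 new (v, i, i, i)
  "ttviv" → prefix "ttvi" already present; 1 new (v)
  "vivv" → prefix "vi" already present; 2 new (v, v)
Total nodes = 2 + 5 + 1 + 3 + 4 + 6 + 6 + 9 + 6 + 6 + 5 + 4 + 1 + 2 = 60

60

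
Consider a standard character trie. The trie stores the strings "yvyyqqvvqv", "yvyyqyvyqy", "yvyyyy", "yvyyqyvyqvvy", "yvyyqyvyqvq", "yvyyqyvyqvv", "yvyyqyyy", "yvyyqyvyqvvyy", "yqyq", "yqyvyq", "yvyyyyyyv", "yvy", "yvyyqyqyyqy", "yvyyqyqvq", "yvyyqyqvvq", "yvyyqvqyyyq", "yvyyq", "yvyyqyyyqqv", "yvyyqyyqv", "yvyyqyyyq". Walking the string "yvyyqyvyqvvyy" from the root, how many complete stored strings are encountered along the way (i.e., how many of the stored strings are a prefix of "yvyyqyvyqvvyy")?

5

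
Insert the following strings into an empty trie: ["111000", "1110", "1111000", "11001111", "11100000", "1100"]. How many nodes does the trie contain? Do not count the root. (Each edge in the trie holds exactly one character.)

Trie structure (* marks end of a word):
(root)
└─ 1
   └─ 1
      ├─ 0
      │  └─ 0 *
      │     └─ 1
      │        └─ 1
      │           └─ 1
      │              └─ 1 *
      └─ 1
         ├─ 0 *
         │  └─ 0
         │     └─ 0 *
         │        └─ 0
         │           └─ 0 *
         └─ 1
            └─ 0
               └─ 0
                  └─ 0 *
Counting every labelled node above: 18.

18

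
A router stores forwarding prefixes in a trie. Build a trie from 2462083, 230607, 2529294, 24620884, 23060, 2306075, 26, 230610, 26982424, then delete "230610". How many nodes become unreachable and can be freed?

2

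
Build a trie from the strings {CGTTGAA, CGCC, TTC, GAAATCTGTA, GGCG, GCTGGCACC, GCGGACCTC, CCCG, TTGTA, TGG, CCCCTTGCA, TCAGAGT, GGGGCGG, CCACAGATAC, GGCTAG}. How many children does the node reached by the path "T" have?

Walk "T" from the root, arriving at one node.
Characters that immediately follow "T" among the stored strings: {C, G, T}.
That node has 3 child edges.

3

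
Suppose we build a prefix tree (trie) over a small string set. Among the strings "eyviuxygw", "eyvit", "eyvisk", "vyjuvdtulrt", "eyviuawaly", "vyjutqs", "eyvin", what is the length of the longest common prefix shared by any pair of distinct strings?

5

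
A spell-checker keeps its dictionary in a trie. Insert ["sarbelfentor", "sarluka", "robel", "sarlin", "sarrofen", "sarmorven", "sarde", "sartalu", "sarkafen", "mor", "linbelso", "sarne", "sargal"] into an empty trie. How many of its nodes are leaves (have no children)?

13

Leaves are exactly the stored words that no other stored word extends.
Those words: "linbelso", "mor", "robel", "sarbelfentor", "sarde", "sargal", "sarkafen", "sarlin", "sarluka", "sarmorven", "sarne", "sarrofen", "sartalu"
Leaf count: 13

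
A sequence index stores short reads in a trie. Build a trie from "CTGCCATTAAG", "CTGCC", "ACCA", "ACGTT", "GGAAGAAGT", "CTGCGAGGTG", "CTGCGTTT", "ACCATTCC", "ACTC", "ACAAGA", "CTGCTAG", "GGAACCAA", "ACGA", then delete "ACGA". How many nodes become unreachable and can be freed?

Walk "ACGA" from the leaf back toward the root, removing each node that no remaining word uses.
The suffix "A" (1 node) is used only by "ACGA"; the node for "ACG" still has the child "T", so pruning stops there.
Nodes removed: 1

1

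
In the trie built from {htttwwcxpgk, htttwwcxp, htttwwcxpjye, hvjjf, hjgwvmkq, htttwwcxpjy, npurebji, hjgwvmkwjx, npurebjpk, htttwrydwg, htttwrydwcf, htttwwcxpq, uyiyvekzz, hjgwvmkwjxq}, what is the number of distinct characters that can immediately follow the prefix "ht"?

1

Follow the path "ht" to its node, then look at its outgoing edges.
Characters that immediately follow "ht" among the stored strings: {t}.
That node has 1 child edge.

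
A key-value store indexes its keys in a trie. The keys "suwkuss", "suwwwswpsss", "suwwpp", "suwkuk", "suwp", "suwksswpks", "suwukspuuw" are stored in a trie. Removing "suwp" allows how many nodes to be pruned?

1

Walk "suwp" from the leaf back toward the root, removing each node that no remaining word uses.
The suffix "p" (1 node) is used only by "suwp"; the node for "suw" still has the child "k", so pruning stops there.
Nodes removed: 1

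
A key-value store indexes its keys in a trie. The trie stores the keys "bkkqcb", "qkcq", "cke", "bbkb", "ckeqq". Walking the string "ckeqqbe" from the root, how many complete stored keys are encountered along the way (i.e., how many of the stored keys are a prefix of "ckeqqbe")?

2

Check each prefix of "ckeqqbe" against the stored set — each match is an end-marker on the path.
Prefixes of the query that are stored words: "cke", "ckeqq"
Count: 2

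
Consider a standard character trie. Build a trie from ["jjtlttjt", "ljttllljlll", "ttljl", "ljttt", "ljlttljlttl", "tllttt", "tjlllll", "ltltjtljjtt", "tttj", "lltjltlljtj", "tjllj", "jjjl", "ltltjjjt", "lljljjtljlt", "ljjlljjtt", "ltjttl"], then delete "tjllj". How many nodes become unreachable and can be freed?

After clearing the end-marker at "tjllj", prune upward until reaching a node still needed by another word.
The suffix "j" (1 node) is used only by "tjllj"; the node for "tjll" still has the child "l", so pruning stops there.
Nodes removed: 1

1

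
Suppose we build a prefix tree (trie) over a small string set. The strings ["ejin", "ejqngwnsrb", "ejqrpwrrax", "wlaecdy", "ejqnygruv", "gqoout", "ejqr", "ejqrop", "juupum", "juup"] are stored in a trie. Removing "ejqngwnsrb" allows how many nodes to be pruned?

6

A node on "ejqngwnsrb"'s path can go only if nothing else ends at it or branches off below it.
The suffix "gwnsrb" (6 nodes) is used only by "ejqngwnsrb"; the node for "ejqn" still has the child "y", so pruning stops there.
Nodes removed: 6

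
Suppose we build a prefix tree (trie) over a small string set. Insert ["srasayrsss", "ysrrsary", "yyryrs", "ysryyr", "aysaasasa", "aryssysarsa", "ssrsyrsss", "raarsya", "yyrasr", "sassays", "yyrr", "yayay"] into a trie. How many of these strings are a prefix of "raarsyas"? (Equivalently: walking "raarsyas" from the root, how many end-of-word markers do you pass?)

1

Traverse "raarsyas" character by character; count nodes along the way that are marked as word ends.
Prefixes of the query that are stored words: "raarsya"
Count: 1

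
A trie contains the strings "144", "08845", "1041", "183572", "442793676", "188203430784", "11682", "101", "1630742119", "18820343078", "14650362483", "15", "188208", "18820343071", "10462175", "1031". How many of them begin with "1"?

14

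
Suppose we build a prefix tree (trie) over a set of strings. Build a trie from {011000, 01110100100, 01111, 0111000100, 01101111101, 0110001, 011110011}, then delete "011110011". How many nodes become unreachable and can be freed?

4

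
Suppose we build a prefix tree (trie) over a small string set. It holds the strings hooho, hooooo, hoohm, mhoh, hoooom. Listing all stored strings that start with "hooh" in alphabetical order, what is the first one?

Filter for "hooh…" and sort: "hoohm", "hooho"
Position 1: hoohm

hoohm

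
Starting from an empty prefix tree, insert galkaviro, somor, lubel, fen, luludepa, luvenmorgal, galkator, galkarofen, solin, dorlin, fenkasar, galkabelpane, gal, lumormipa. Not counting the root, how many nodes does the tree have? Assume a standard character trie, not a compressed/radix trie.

73

Count nodes per top-level branch (shared prefixes stored once):
  'd'-branch (dorlin): 6 nodes
  'f'-branch (fen, fenkasar): 8 nodes
  'g'-branch (gal, galkabelpane, galkarofen, galkator, galkaviro): 24 nodes
  'l'-branch (lubel, luludepa, lumormipa, luvenmorgal): 27 nodes
  's'-branch (solin, somor): 8 nodes
Sum: 73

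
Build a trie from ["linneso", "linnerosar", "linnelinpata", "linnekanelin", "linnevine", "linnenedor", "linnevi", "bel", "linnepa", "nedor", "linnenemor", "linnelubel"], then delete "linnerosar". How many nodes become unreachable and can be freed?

5

After clearing the end-marker at "linnerosar", prune upward until reaching a node still needed by another word.
The suffix "rosar" (5 nodes) is used only by "linnerosar"; the node for "linne" still has the child "s", so pruning stops there.
Nodes removed: 5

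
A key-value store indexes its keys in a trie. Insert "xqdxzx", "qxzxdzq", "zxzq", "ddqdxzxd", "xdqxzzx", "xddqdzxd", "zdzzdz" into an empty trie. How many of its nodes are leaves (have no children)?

Leaves are exactly the stored words that no other stored word extends.
Those words: "ddqdxzxd", "qxzxdzq", "xddqdzxd", "xdqxzzx", "xqdxzx", "zdzzdz", "zxzq"
Leaf count: 7

7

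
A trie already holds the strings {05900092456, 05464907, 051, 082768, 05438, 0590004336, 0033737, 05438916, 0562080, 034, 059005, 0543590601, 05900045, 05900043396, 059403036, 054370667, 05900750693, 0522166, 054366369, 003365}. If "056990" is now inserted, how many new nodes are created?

3

"056" is already a path in the trie; the remaining "990" must be added.
So 6 − 3 = 3 new nodes.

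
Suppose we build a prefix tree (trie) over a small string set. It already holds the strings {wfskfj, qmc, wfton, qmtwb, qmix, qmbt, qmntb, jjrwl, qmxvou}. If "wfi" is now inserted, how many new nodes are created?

The longest prefix of "wfi" already in the trie is "wf" (length 2).
Each of the 1 remaining characters creates one node.

1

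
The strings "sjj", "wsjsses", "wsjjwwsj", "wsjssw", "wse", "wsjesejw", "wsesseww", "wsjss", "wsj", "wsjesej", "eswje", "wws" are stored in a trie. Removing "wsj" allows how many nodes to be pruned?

0

A node on "wsj"'s path can go only if nothing else ends at it or branches off below it.
Every node on "wsj" is still needed (e.g. by "wsjsses"), so nothing is freed.
Nodes removed: 0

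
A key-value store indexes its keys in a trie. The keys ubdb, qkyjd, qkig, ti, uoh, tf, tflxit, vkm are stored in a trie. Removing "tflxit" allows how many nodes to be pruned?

4

A node on "tflxit"'s path can go only if nothing else ends at it or branches off below it.
The suffix "lxit" (4 nodes) is used only by "tflxit"; "tf" is itself a stored word, so pruning stops there.
Nodes removed: 4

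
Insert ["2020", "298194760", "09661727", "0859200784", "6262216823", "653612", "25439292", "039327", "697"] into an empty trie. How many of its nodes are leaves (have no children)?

Leaves are exactly the stored words that no other stored word extends.
Those words: "039327", "0859200784", "09661727", "2020", "25439292", "298194760", "6262216823", "653612", "697"
Leaf count: 9

9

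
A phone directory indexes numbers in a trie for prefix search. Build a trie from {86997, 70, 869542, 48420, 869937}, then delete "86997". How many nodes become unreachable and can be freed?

1

After clearing the end-marker at "86997", prune upward until reaching a node still needed by another word.
The suffix "7" (1 node) is used only by "86997"; the node for "8699" still has the child "3", so pruning stops there.
Nodes removed: 1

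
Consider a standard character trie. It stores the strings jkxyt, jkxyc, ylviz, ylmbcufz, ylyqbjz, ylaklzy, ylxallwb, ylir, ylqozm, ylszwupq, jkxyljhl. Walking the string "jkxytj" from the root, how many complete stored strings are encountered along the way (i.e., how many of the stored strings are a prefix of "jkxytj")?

Check each prefix of "jkxytj" against the stored set — each match is an end-marker on the path.
Prefixes of the query that are stored words: "jkxyt"
Count: 1

1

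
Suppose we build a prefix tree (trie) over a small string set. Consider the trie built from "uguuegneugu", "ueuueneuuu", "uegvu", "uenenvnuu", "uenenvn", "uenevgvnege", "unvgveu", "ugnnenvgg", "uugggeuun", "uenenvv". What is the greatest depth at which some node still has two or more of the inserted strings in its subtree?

Look for the deepest trie node that still has at least two words in its subtree.
"uenenvn" and "uenenvnuu" agree on "uenenvn" (7 characters) before diverging; nothing deeper is shared.
Longest shared-prefix length: 7

7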